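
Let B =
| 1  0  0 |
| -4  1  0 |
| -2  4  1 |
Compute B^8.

B = I + N where N = [[0, 0, 0], [-4, 0, 0], [-2, 4, 0]] is strictly lower-triangular, so N^3 = 0.
(I + N)^8 = I + 8·N + 28·N^2 = [[1, 0, 0], [-32, 1, 0], [-464, 32, 1]].

[[1, 0, 0], [-32, 1, 0], [-464, 32, 1]]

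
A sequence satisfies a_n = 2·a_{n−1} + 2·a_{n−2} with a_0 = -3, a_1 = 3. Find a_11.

With companion matrix A = [[2, 2], [1, 0]], [a_n, a_{n−1}]ᵀ = A·[a_{n−1}, a_{n−2}]ᵀ, so [a_11, a_10]ᵀ = A^10·[a_1, a_0]ᵀ.
A^10 = [[18272, 13376], [6688, 4896]], giving [a_11, a_10]ᵀ = [[14688], [5376]].

14688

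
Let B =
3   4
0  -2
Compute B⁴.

[[81, 52], [0, 16]]

B² = [[9, 4], [0, 4]]
B³ = [[27, 28], [0, -8]]
B⁴ = [[81, 52], [0, 16]]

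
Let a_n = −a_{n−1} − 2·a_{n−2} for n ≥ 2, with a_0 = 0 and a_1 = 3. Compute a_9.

−51

With companion matrix B = [[−1, −2], [1, 0]], [a_n, a_{n−1}]ᵀ = B·[a_{n−1}, a_{n−2}]ᵀ, so [a_9, a_8]ᵀ = B^8·[a_1, a_0]ᵀ.
B^8 = [[−17, −6], [3, −14]], giving [a_9, a_8]ᵀ = [[−51], [9]].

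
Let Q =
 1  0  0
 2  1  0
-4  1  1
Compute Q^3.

Q = I + N where N = [[0, 0, 0], [2, 0, 0], [-4, 1, 0]] is strictly lower-triangular, so N^3 = 0.
(I + N)^3 = I + 3·N + 3·N^2 = [[1, 0, 0], [6, 1, 0], [-6, 3, 1]].

[[1, 0, 0], [6, 1, 0], [-6, 3, 1]]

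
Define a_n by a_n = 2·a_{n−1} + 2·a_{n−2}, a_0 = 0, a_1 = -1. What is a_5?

With companion matrix C = [[2, 2], [1, 0]], [a_n, a_{n−1}]ᵀ = C·[a_{n−1}, a_{n−2}]ᵀ, so [a_5, a_4]ᵀ = C⁴·[a_1, a_0]ᵀ.
C⁴ = [[44, 32], [16, 12]], giving [a_5, a_4]ᵀ = [[-44], [-16]].

-44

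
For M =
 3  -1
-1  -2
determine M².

[[10, -1], [-1, 5]]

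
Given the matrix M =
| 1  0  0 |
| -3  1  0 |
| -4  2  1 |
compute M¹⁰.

[[1, 0, 0], [-30, 1, 0], [-310, 20, 1]]

M = I + N where N = [[0, 0, 0], [-3, 0, 0], [-4, 2, 0]] is strictly lower-triangular, so N³ = 0.
(I + N)¹⁰ = I + 10·N + 45·N² = [[1, 0, 0], [-30, 1, 0], [-310, 20, 1]].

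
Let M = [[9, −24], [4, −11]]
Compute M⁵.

tr M = −2 and det M = −3, so the characteristic polynomial is λ² − (−2)λ + (−3) with roots −3 and 1.
Eigenvectors give P = [[−2, 3], [−1, 1]] with P⁻¹ = [[1, −3], [1, −2]], and M = P·diag(−3, 1)·P⁻¹.
Then M⁵ = P·diag(−243, 1)·P⁻¹ = [[486, 3], [243, 1]] · [[1, −3], [1, −2]] = [[489, −1464], [244, −731]].

[[489, −1464], [244, −731]]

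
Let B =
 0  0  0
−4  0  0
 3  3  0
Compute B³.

[[0, 0, 0], [0, 0, 0], [0, 0, 0]]

B is strictly triangular, hence nilpotent: B³ = 0, so B³ = 0.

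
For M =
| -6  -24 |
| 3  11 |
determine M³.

[[-144, -456], [57, 179]]

tr M = 5 and det M = 6, so the characteristic polynomial is λ² − (5)λ + (6) with roots 3 and 2.
Eigenvectors give P = [[-8, -3], [3, 1]] with P⁻¹ = [[1, 3], [-3, -8]], and M = P·diag(3, 2)·P⁻¹.
Then M³ = P·diag(27, 8)·P⁻¹ = [[-216, -24], [81, 8]] · [[1, 3], [-3, -8]] = [[-144, -456], [57, 179]].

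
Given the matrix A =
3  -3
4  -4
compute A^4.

A^2 = [[-3, 3], [-4, 4]]
A^3 = [[3, -3], [4, -4]]
A^4 = [[-3, 3], [-4, 4]]

[[-3, 3], [-4, 4]]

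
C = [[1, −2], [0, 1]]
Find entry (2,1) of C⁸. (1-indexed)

0

C = I + N where N = [[0, −2], [0, 0]] is strictly upper-triangular, so N² = 0.
(I + N)⁸ = I + 8·N = [[1, −16], [0, 1]].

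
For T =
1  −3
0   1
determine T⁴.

[[1, −12], [0, 1]]

T = I + N where N = [[0, −3], [0, 0]] is strictly upper-triangular, so N² = 0.
(I + N)⁴ = I + 4·N = [[1, −12], [0, 1]].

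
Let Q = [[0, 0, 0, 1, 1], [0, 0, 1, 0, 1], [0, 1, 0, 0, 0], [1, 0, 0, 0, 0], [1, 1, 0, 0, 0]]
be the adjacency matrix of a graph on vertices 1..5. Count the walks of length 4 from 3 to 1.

0

The number of length-4 walks from vertex 3 to vertex 1 is entry (3,1) of Q⁴, where Q is the adjacency matrix.
Q² = [[2, 1, 0, 0, 0], [1, 2, 0, 0, 0], [0, 0, 1, 0, 1], [0, 0, 0, 1, 1], [0, 0, 1, 1, 2]]
Q³ = [[0, 0, 1, 2, 3], [0, 0, 2, 1, 3], [1, 2, 0, 0, 0], [2, 1, 0, 0, 0], [3, 3, 0, 0, 0]]
Q⁴ = [[5, 4, 0, 0, 0], [4, 5, 0, 0, 0], [0, 0, 2, 1, 3], [0, 0, 1, 2, 3], [0, 0, 3, 3, 6]]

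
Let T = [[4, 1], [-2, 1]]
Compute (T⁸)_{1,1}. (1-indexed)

tr T = 5 and det T = 6, so the characteristic polynomial is λ² − (5)λ + (6) with roots 2 and 3.
Eigenvectors give P = [[1, 1], [-2, -1]] with P⁻¹ = [[-1, -1], [2, 1]], and T = P·diag(2, 3)·P⁻¹.
Then T⁸ = P·diag(256, 6561)·P⁻¹ = [[256, 6561], [-512, -6561]] · [[-1, -1], [2, 1]] = [[12866, 6305], [-12610, -6049]].

12866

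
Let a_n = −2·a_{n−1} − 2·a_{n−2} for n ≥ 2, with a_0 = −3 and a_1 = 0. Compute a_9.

With companion matrix Q = [[−2, −2], [1, 0]], [a_n, a_{n−1}]ᵀ = Q·[a_{n−1}, a_{n−2}]ᵀ, so [a_9, a_8]ᵀ = Q⁸·[a_1, a_0]ᵀ.
Q⁸ = [[16, 0], [0, 16]], giving [a_9, a_8]ᵀ = [[0], [−48]].

0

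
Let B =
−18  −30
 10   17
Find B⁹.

tr B = −1 and det B = −6, so the characteristic polynomial is λ² − (−1)λ + (−6) with roots 2 and −3.
Eigenvectors give P = [[−3, −2], [2, 1]] with P⁻¹ = [[1, 2], [−2, −3]], and B = P·diag(2, −3)·P⁻¹.
Then B⁹ = P·diag(512, −19683)·P⁻¹ = [[−1536, 39366], [1024, −19683]] · [[1, 2], [−2, −3]] = [[−80268, −121170], [40390, 61097]].

[[−80268, −121170], [40390, 61097]]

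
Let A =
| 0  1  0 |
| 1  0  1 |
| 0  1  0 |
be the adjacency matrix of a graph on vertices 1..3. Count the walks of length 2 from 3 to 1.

1

The number of length-2 walks from vertex 3 to vertex 1 is entry (3,1) of A^2, where A is the adjacency matrix.
A^2 = [[1, 0, 1], [0, 2, 0], [1, 0, 1]]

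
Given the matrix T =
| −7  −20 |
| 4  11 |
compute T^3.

[[−103, −260], [52, 131]]

tr T = 4 and det T = 3, so the characteristic polynomial is λ² − (4)λ + (3) with roots 3 and 1.
Eigenvectors give P = [[−2, −5], [1, 2]] with P⁻¹ = [[2, 5], [−1, −2]], and T = P·diag(3, 1)·P⁻¹.
Then T^3 = P·diag(27, 1)·P⁻¹ = [[−54, −5], [27, 2]] · [[2, 5], [−1, −2]] = [[−103, −260], [52, 131]].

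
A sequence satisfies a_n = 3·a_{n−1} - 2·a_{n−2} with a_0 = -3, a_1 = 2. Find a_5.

With companion matrix Q = [[3, -2], [1, 0]], [a_n, a_{n−1}]ᵀ = Q·[a_{n−1}, a_{n−2}]ᵀ, so [a_5, a_4]ᵀ = Q⁴·[a_1, a_0]ᵀ.
Q⁴ = [[31, -30], [15, -14]], giving [a_5, a_4]ᵀ = [[152], [72]].

152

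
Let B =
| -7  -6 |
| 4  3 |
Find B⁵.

tr B = -4 and det B = 3, so the characteristic polynomial is λ² − (-4)λ + (3) with roots -1 and -3.
Eigenvectors give P = [[1, 3], [-1, -2]] with P⁻¹ = [[-2, -3], [1, 1]], and B = P·diag(-1, -3)·P⁻¹.
Then B⁵ = P·diag(-1, -243)·P⁻¹ = [[-1, -729], [1, 486]] · [[-2, -3], [1, 1]] = [[-727, -726], [484, 483]].

[[-727, -726], [484, 483]]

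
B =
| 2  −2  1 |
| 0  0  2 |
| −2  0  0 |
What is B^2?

[[2, −4, −2], [−4, 0, 0], [−4, 4, −2]]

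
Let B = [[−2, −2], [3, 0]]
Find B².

[[−2, 4], [−6, −6]]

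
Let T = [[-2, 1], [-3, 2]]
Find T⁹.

T² = I (check: tr T = 0 and det T = -1), so T⁹ = T since 9 is odd.

[[-2, 1], [-3, 2]]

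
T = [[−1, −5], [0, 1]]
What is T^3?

T² = I (check: tr T = 0 and det T = −1), so T^3 = T since 3 is odd.

[[−1, −5], [0, 1]]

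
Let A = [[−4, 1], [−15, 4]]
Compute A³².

A² = I (check: tr A = 0 and det A = −1), so A³² = I since 32 is even.

[[1, 0], [0, 1]]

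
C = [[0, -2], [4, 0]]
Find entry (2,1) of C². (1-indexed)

0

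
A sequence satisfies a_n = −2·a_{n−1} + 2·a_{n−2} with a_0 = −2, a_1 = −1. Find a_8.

With companion matrix B = [[−2, 2], [1, 0]], [a_n, a_{n−1}]ᵀ = B·[a_{n−1}, a_{n−2}]ᵀ, so [a_8, a_7]ᵀ = B⁷·[a_1, a_0]ᵀ.
B⁷ = [[−896, 656], [328, −240]], giving [a_8, a_7]ᵀ = [[−416], [152]].

−416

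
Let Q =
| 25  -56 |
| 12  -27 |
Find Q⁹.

[[118105, -275576], [59052, -137787]]

tr Q = -2 and det Q = -3, so the characteristic polynomial is λ² − (-2)λ + (-3) with roots -3 and 1.
Eigenvectors give P = [[2, -7], [1, -3]] with P⁻¹ = [[-3, 7], [-1, 2]], and Q = P·diag(-3, 1)·P⁻¹.
Then Q⁹ = P·diag(-19683, 1)·P⁻¹ = [[-39366, -7], [-19683, -3]] · [[-3, 7], [-1, 2]] = [[118105, -275576], [59052, -137787]].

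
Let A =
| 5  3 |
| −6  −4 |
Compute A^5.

[[65, 33], [−66, −34]]

tr A = 1 and det A = −2, so the characteristic polynomial is λ² − (1)λ + (−2) with roots 2 and −1.
Eigenvectors give P = [[−1, 1], [1, −2]] with P⁻¹ = [[−2, −1], [−1, −1]], and A = P·diag(2, −1)·P⁻¹.
Then A^5 = P·diag(32, −1)·P⁻¹ = [[−32, −1], [32, 2]] · [[−2, −1], [−1, −1]] = [[65, 33], [−66, −34]].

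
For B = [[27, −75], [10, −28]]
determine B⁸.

tr B = −1 and det B = −6, so the characteristic polynomial is λ² − (−1)λ + (−6) with roots −3 and 2.
Eigenvectors give P = [[−5, 3], [−2, 1]] with P⁻¹ = [[1, −3], [2, −5]], and B = P·diag(−3, 2)·P⁻¹.
Then B⁸ = P·diag(6561, 256)·P⁻¹ = [[−32805, 768], [−13122, 256]] · [[1, −3], [2, −5]] = [[−31269, 94575], [−12610, 38086]].

[[−31269, 94575], [−12610, 38086]]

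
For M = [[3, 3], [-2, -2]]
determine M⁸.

M² = M (a projection; rank 1, trace 1), so M⁸ = M.

[[3, 3], [-2, -2]]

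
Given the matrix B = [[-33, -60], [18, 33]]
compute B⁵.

[[-2673, -4860], [1458, 2673]]

tr B = 0 and det B = -9, so the characteristic polynomial is λ² − (0)λ + (-9) with roots 3 and -3.
Eigenvectors give P = [[-5, 2], [3, -1]] with P⁻¹ = [[1, 2], [3, 5]], and B = P·diag(3, -3)·P⁻¹.
Then B⁵ = P·diag(243, -243)·P⁻¹ = [[-1215, -486], [729, 243]] · [[1, 2], [3, 5]] = [[-2673, -4860], [1458, 2673]].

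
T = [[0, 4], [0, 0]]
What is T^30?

[[0, 0], [0, 0]]

T is strictly triangular, hence nilpotent: T^2 = 0, so T^30 = 0.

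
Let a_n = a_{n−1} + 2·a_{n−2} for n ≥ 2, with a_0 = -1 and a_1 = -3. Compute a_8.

-341

With companion matrix M = [[1, 2], [1, 0]], [a_n, a_{n−1}]ᵀ = M·[a_{n−1}, a_{n−2}]ᵀ, so [a_8, a_7]ᵀ = M⁷·[a_1, a_0]ᵀ.
M⁷ = [[85, 86], [43, 42]], giving [a_8, a_7]ᵀ = [[-341], [-171]].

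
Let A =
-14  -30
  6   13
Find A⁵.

[[-164, -330], [66, 133]]

tr A = -1 and det A = -2, so the characteristic polynomial is λ² − (-1)λ + (-2) with roots 1 and -2.
Eigenvectors give P = [[-2, 5], [1, -2]] with P⁻¹ = [[2, 5], [1, 2]], and A = P·diag(1, -2)·P⁻¹.
Then A⁵ = P·diag(1, -32)·P⁻¹ = [[-2, -160], [1, 64]] · [[2, 5], [1, 2]] = [[-164, -330], [66, 133]].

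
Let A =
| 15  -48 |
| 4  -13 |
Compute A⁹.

tr A = 2 and det A = -3, so the characteristic polynomial is λ² − (2)λ + (-3) with roots -1 and 3.
Eigenvectors give P = [[3, 4], [1, 1]] with P⁻¹ = [[-1, 4], [1, -3]], and A = P·diag(-1, 3)·P⁻¹.
Then A⁹ = P·diag(-1, 19683)·P⁻¹ = [[-3, 78732], [-1, 19683]] · [[-1, 4], [1, -3]] = [[78735, -236208], [19684, -59053]].

[[78735, -236208], [19684, -59053]]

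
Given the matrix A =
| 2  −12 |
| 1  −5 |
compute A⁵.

[[92, −372], [31, −125]]

tr A = −3 and det A = 2, so the characteristic polynomial is λ² − (−3)λ + (2) with roots −2 and −1.
Eigenvectors give P = [[3, 4], [1, 1]] with P⁻¹ = [[−1, 4], [1, −3]], and A = P·diag(−2, −1)·P⁻¹.
Then A⁵ = P·diag(−32, −1)·P⁻¹ = [[−96, −4], [−32, −1]] · [[−1, 4], [1, −3]] = [[92, −372], [31, −125]].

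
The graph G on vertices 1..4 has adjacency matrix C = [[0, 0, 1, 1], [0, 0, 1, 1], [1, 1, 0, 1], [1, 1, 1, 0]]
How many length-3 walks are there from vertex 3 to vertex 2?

The number of length-3 walks from vertex 3 to vertex 2 is entry (3,2) of C³, where C is the adjacency matrix.
C² = [[2, 2, 1, 1], [2, 2, 1, 1], [1, 1, 3, 2], [1, 1, 2, 3]]
C³ = [[2, 2, 5, 5], [2, 2, 5, 5], [5, 5, 4, 5], [5, 5, 5, 4]]

5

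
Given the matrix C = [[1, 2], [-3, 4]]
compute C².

[[-5, 10], [-15, 10]]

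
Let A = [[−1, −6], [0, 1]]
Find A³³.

[[−1, −6], [0, 1]]

A² = I (check: tr A = 0 and det A = −1), so A³³ = A since 33 is odd.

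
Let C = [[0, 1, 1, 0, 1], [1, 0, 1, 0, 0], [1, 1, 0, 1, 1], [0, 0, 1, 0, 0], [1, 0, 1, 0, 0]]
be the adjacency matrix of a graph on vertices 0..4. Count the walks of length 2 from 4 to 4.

2

The number of length-2 walks from vertex 4 to vertex 4 is entry (4,4) of C², where C is the adjacency matrix.
C² = [[3, 1, 2, 1, 1], [1, 2, 1, 1, 2], [2, 1, 4, 0, 1], [1, 1, 0, 1, 1], [1, 2, 1, 1, 2]]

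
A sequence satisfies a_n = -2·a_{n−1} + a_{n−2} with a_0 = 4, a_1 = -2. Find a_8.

With companion matrix A = [[-2, 1], [1, 0]], [a_n, a_{n−1}]ᵀ = A·[a_{n−1}, a_{n−2}]ᵀ, so [a_8, a_7]ᵀ = A⁷·[a_1, a_0]ᵀ.
A⁷ = [[-408, 169], [169, -70]], giving [a_8, a_7]ᵀ = [[1492], [-618]].

1492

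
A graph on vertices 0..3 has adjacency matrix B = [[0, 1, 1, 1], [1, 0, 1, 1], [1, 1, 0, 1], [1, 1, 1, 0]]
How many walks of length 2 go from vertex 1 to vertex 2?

The number of length-2 walks from vertex 1 to vertex 2 is entry (1,2) of B², where B is the adjacency matrix.
B² = [[3, 2, 2, 2], [2, 3, 2, 2], [2, 2, 3, 2], [2, 2, 2, 3]]

2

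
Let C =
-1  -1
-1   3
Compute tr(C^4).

112

C^2 = [[2, -2], [-2, 10]]
C^3 = [[0, -8], [-8, 32]]
C^4 = [[8, -24], [-24, 104]]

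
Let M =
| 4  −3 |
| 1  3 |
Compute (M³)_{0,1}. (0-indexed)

M² = [[13, −21], [7, 6]]
M³ = [[31, −102], [34, −3]]

−102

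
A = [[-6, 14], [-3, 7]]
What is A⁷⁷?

[[-6, 14], [-3, 7]]

A² = A (a projection; rank 1, trace 1), so A⁷⁷ = A.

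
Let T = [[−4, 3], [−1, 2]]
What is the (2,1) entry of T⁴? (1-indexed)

T² = [[13, −6], [2, 1]]
T³ = [[−46, 27], [−9, 8]]
T⁴ = [[157, −84], [28, −11]]

28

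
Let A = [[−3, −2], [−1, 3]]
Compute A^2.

[[11, 0], [0, 11]]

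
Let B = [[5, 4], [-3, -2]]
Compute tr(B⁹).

513

tr B = 3 and det B = 2, so the characteristic polynomial is λ² − (3)λ + (2) with roots 1 and 2.
Eigenvectors give P = [[1, -4], [-1, 3]] with P⁻¹ = [[-3, -4], [-1, -1]], and B = P·diag(1, 2)·P⁻¹.
Then B⁹ = P·diag(1, 512)·P⁻¹ = [[1, -2048], [-1, 1536]] · [[-3, -4], [-1, -1]] = [[2045, 2044], [-1533, -1532]].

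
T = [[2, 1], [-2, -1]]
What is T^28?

[[2, 1], [-2, -1]]

T² = T (a projection; rank 1, trace 1), so T^28 = T.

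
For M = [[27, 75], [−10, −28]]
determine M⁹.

tr M = −1 and det M = −6, so the characteristic polynomial is λ² − (−1)λ + (−6) with roots 2 and −3.
Eigenvectors give P = [[−3, 5], [1, −2]] with P⁻¹ = [[−2, −5], [−1, −3]], and M = P·diag(2, −3)·P⁻¹.
Then M⁹ = P·diag(512, −19683)·P⁻¹ = [[−1536, −98415], [512, 39366]] · [[−2, −5], [−1, −3]] = [[101487, 302925], [−40390, −120658]].

[[101487, 302925], [−40390, −120658]]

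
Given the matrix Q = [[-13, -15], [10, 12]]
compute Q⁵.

tr Q = -1 and det Q = -6, so the characteristic polynomial is λ² − (-1)λ + (-6) with roots 2 and -3.
Eigenvectors give P = [[-1, -3], [1, 2]] with P⁻¹ = [[2, 3], [-1, -1]], and Q = P·diag(2, -3)·P⁻¹.
Then Q⁵ = P·diag(32, -243)·P⁻¹ = [[-32, 729], [32, -486]] · [[2, 3], [-1, -1]] = [[-793, -825], [550, 582]].

[[-793, -825], [550, 582]]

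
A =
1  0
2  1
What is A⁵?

[[1, 0], [10, 1]]

A = I + N where N = [[0, 0], [2, 0]] is strictly lower-triangular, so N² = 0.
(I + N)⁵ = I + 5·N = [[1, 0], [10, 1]].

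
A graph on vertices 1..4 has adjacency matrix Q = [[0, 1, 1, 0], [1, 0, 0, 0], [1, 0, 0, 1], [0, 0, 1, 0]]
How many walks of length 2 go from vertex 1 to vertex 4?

The number of length-2 walks from vertex 1 to vertex 4 is entry (1,4) of Q², where Q is the adjacency matrix.
Q² = [[2, 0, 0, 1], [0, 1, 1, 0], [0, 1, 2, 0], [1, 0, 0, 1]]

1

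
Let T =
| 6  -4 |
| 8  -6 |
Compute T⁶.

[[64, 0], [0, 64]]

tr T = 0 and det T = -4, so the characteristic polynomial is λ² − (0)λ + (-4) with roots 2 and -2.
Eigenvectors give P = [[1, -1], [1, -2]] with P⁻¹ = [[2, -1], [1, -1]], and T = P·diag(2, -2)·P⁻¹.
Then T⁶ = P·diag(64, 64)·P⁻¹ = [[64, -64], [64, -128]] · [[2, -1], [1, -1]] = [[64, 0], [0, 64]].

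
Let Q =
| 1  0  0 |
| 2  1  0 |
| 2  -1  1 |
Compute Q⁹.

Q = I + N where N = [[0, 0, 0], [2, 0, 0], [2, -1, 0]] is strictly lower-triangular, so N³ = 0.
(I + N)⁹ = I + 9·N + 36·N² = [[1, 0, 0], [18, 1, 0], [-54, -9, 1]].

[[1, 0, 0], [18, 1, 0], [-54, -9, 1]]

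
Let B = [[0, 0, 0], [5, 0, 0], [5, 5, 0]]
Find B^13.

[[0, 0, 0], [0, 0, 0], [0, 0, 0]]

B is strictly triangular, hence nilpotent: B^3 = 0, so B^13 = 0.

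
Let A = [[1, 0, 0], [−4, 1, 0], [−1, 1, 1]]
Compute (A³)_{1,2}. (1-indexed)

A = I + N where N = [[0, 0, 0], [−4, 0, 0], [−1, 1, 0]] is strictly lower-triangular, so N³ = 0.
(I + N)³ = I + 3·N + 3·N² = [[1, 0, 0], [−12, 1, 0], [−15, 3, 1]].

0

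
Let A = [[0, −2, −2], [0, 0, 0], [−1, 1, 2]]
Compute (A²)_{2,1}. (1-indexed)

0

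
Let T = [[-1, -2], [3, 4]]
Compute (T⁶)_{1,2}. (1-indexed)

tr T = 3 and det T = 2, so the characteristic polynomial is λ² − (3)λ + (2) with roots 1 and 2.
Eigenvectors give P = [[-1, -2], [1, 3]] with P⁻¹ = [[-3, -2], [1, 1]], and T = P·diag(1, 2)·P⁻¹.
Then T⁶ = P·diag(1, 64)·P⁻¹ = [[-1, -128], [1, 192]] · [[-3, -2], [1, 1]] = [[-125, -126], [189, 190]].

-126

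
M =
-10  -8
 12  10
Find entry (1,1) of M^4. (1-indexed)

tr M = 0 and det M = -4, so the characteristic polynomial is λ² − (0)λ + (-4) with roots -2 and 2.
Eigenvectors give P = [[-1, -2], [1, 3]] with P⁻¹ = [[-3, -2], [1, 1]], and M = P·diag(-2, 2)·P⁻¹.
Then M^4 = P·diag(16, 16)·P⁻¹ = [[-16, -32], [16, 48]] · [[-3, -2], [1, 1]] = [[16, 0], [0, 16]].

16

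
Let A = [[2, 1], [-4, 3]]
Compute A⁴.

[[-100, 25], [-100, -75]]

A² = [[0, 5], [-20, 5]]
A³ = [[-20, 15], [-60, -5]]
A⁴ = [[-100, 25], [-100, -75]]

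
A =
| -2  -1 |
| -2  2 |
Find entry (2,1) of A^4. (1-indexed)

0

A^2 = [[6, 0], [0, 6]]
A^3 = [[-12, -6], [-12, 12]]
A^4 = [[36, 0], [0, 36]]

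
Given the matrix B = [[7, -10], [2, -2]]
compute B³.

[[103, -190], [38, -68]]

tr B = 5 and det B = 6, so the characteristic polynomial is λ² − (5)λ + (6) with roots 3 and 2.
Eigenvectors give P = [[5, 2], [2, 1]] with P⁻¹ = [[1, -2], [-2, 5]], and B = P·diag(3, 2)·P⁻¹.
Then B³ = P·diag(27, 8)·P⁻¹ = [[135, 16], [54, 8]] · [[1, -2], [-2, 5]] = [[103, -190], [38, -68]].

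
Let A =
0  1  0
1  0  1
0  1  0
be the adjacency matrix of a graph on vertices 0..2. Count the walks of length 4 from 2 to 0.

2

The number of length-4 walks from vertex 2 to vertex 0 is entry (2,0) of A⁴, where A is the adjacency matrix.
A² = [[1, 0, 1], [0, 2, 0], [1, 0, 1]]
A³ = [[0, 2, 0], [2, 0, 2], [0, 2, 0]]
A⁴ = [[2, 0, 2], [0, 4, 0], [2, 0, 2]]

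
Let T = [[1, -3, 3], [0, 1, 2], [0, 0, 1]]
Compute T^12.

T = I + N where N = [[0, -3, 3], [0, 0, 2], [0, 0, 0]] is strictly upper-triangular, so N^3 = 0.
(I + N)^12 = I + 12·N + 66·N^2 = [[1, -36, -360], [0, 1, 24], [0, 0, 1]].

[[1, -36, -360], [0, 1, 24], [0, 0, 1]]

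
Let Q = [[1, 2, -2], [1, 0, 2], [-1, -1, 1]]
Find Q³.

[[9, 10, -2], [-1, -2, 2], [-7, -7, 1]]

Q² = [[5, 4, 0], [-1, 0, 0], [-3, -3, 1]]
Q³ = [[9, 10, -2], [-1, -2, 2], [-7, -7, 1]]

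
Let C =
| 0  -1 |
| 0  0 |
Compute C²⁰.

C is strictly triangular, hence nilpotent: C² = 0, so C²⁰ = 0.

[[0, 0], [0, 0]]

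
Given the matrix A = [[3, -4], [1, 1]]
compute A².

[[5, -16], [4, -3]]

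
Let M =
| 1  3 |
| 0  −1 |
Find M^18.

[[1, 0], [0, 1]]

M² = I (check: tr M = 0 and det M = −1), so M^18 = I since 18 is even.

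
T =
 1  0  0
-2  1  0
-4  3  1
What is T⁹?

T = I + N where N = [[0, 0, 0], [-2, 0, 0], [-4, 3, 0]] is strictly lower-triangular, so N³ = 0.
(I + N)⁹ = I + 9·N + 36·N² = [[1, 0, 0], [-18, 1, 0], [-252, 27, 1]].

[[1, 0, 0], [-18, 1, 0], [-252, 27, 1]]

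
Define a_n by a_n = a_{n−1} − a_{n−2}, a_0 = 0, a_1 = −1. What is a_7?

With companion matrix A = [[1, −1], [1, 0]], [a_n, a_{n−1}]ᵀ = A·[a_{n−1}, a_{n−2}]ᵀ, so [a_7, a_6]ᵀ = A⁶·[a_1, a_0]ᵀ.
A⁶ = [[1, 0], [0, 1]], giving [a_7, a_6]ᵀ = [[−1], [0]].

−1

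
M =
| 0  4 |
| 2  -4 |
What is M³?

M² = [[8, -16], [-8, 24]]
M³ = [[-32, 96], [48, -128]]

[[-32, 96], [48, -128]]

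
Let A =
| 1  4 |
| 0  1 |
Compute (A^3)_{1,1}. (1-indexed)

A = I + N where N = [[0, 4], [0, 0]] is strictly upper-triangular, so N^2 = 0.
(I + N)^3 = I + 3·N = [[1, 12], [0, 1]].

1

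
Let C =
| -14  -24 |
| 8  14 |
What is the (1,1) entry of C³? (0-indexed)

56

tr C = 0 and det C = -4, so the characteristic polynomial is λ² − (0)λ + (-4) with roots 2 and -2.
Eigenvectors give P = [[-3, -2], [2, 1]] with P⁻¹ = [[1, 2], [-2, -3]], and C = P·diag(2, -2)·P⁻¹.
Then C³ = P·diag(8, -8)·P⁻¹ = [[-24, 16], [16, -8]] · [[1, 2], [-2, -3]] = [[-56, -96], [32, 56]].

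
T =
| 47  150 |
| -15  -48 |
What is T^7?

tr T = -1 and det T = -6, so the characteristic polynomial is λ² − (-1)λ + (-6) with roots 2 and -3.
Eigenvectors give P = [[10, -3], [-3, 1]] with P⁻¹ = [[1, 3], [3, 10]], and T = P·diag(2, -3)·P⁻¹.
Then T^7 = P·diag(128, -2187)·P⁻¹ = [[1280, 6561], [-384, -2187]] · [[1, 3], [3, 10]] = [[20963, 69450], [-6945, -23022]].

[[20963, 69450], [-6945, -23022]]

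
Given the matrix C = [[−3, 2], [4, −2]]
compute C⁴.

[[489, −290], [−580, 344]]

C² = [[17, −10], [−20, 12]]
C³ = [[−91, 54], [108, −64]]
C⁴ = [[489, −290], [−580, 344]]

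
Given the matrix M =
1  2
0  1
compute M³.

M = I + N where N = [[0, 2], [0, 0]] is strictly upper-triangular, so N² = 0.
(I + N)³ = I + 3·N = [[1, 6], [0, 1]].

[[1, 6], [0, 1]]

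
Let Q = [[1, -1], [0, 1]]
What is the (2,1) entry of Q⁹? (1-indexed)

Q = I + N where N = [[0, -1], [0, 0]] is strictly upper-triangular, so N² = 0.
(I + N)⁹ = I + 9·N = [[1, -9], [0, 1]].

0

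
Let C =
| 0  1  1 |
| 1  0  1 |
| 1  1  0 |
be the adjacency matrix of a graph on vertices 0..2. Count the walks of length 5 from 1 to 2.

11

The number of length-5 walks from vertex 1 to vertex 2 is entry (1,2) of C⁵, where C is the adjacency matrix.
C² = [[2, 1, 1], [1, 2, 1], [1, 1, 2]]
C³ = [[2, 3, 3], [3, 2, 3], [3, 3, 2]]
C⁴ = [[6, 5, 5], [5, 6, 5], [5, 5, 6]]
C⁵ = [[10, 11, 11], [11, 10, 11], [11, 11, 10]]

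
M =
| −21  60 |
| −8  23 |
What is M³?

[[−141, 420], [−56, 167]]

tr M = 2 and det M = −3, so the characteristic polynomial is λ² − (2)λ + (−3) with roots 3 and −1.
Eigenvectors give P = [[−5, 3], [−2, 1]] with P⁻¹ = [[1, −3], [2, −5]], and M = P·diag(3, −1)·P⁻¹.
Then M³ = P·diag(27, −1)·P⁻¹ = [[−135, −3], [−54, −1]] · [[1, −3], [2, −5]] = [[−141, 420], [−56, 167]].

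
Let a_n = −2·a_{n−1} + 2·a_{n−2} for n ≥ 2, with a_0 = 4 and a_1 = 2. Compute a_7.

With companion matrix Q = [[−2, 2], [1, 0]], [a_n, a_{n−1}]ᵀ = Q·[a_{n−1}, a_{n−2}]ᵀ, so [a_7, a_6]ᵀ = Q^6·[a_1, a_0]ᵀ.
Q^6 = [[328, −240], [−120, 88]], giving [a_7, a_6]ᵀ = [[−304], [112]].

−304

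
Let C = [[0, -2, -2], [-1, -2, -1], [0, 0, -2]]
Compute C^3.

C^2 = [[2, 4, 6], [2, 6, 6], [0, 0, 4]]
C^3 = [[-4, -12, -20], [-6, -16, -22], [0, 0, -8]]

[[-4, -12, -20], [-6, -16, -22], [0, 0, -8]]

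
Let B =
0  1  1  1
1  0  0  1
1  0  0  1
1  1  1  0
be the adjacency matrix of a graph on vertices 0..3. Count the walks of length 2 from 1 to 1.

The number of length-2 walks from vertex 1 to vertex 1 is entry (1,1) of B², where B is the adjacency matrix.
B² = [[3, 1, 1, 2], [1, 2, 2, 1], [1, 2, 2, 1], [2, 1, 1, 3]]

2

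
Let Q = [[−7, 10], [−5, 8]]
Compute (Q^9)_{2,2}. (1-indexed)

tr Q = 1 and det Q = −6, so the characteristic polynomial is λ² − (1)λ + (−6) with roots −2 and 3.
Eigenvectors give P = [[2, −1], [1, −1]] with P⁻¹ = [[1, −1], [1, −2]], and Q = P·diag(−2, 3)·P⁻¹.
Then Q^9 = P·diag(−512, 19683)·P⁻¹ = [[−1024, −19683], [−512, −19683]] · [[1, −1], [1, −2]] = [[−20707, 40390], [−20195, 39878]].

39878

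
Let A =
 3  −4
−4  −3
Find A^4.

[[625, 0], [0, 625]]

A^2 = [[25, 0], [0, 25]]
A^3 = [[75, −100], [−100, −75]]
A^4 = [[625, 0], [0, 625]]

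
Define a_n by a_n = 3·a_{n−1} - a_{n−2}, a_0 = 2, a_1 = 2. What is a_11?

21892

With companion matrix M = [[3, -1], [1, 0]], [a_n, a_{n−1}]ᵀ = M·[a_{n−1}, a_{n−2}]ᵀ, so [a_11, a_10]ᵀ = M^10·[a_1, a_0]ᵀ.
M^10 = [[17711, -6765], [6765, -2584]], giving [a_11, a_10]ᵀ = [[21892], [8362]].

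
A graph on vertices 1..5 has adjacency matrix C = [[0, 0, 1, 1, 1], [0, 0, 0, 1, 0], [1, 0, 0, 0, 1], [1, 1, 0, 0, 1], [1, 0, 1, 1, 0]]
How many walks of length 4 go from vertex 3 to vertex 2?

The number of length-4 walks from vertex 3 to vertex 2 is entry (3,2) of C⁴, where C is the adjacency matrix.
C² = [[3, 1, 1, 1, 2], [1, 1, 0, 0, 1], [1, 0, 2, 2, 1], [1, 0, 2, 3, 1], [2, 1, 1, 1, 3]]
C³ = [[4, 1, 5, 6, 5], [1, 0, 2, 3, 1], [5, 2, 2, 2, 5], [6, 3, 2, 2, 6], [5, 1, 5, 6, 4]]
C⁴ = [[16, 6, 9, 10, 15], [6, 3, 2, 2, 6], [9, 2, 10, 12, 9], [10, 2, 12, 15, 10], [15, 6, 9, 10, 16]]

2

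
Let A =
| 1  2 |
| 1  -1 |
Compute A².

[[3, 0], [0, 3]]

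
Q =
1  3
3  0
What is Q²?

[[10, 3], [3, 9]]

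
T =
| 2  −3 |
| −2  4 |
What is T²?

[[10, −18], [−12, 22]]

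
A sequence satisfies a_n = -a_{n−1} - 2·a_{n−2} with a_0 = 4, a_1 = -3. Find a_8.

-65

With companion matrix A = [[-1, -2], [1, 0]], [a_n, a_{n−1}]ᵀ = A·[a_{n−1}, a_{n−2}]ᵀ, so [a_8, a_7]ᵀ = A^7·[a_1, a_0]ᵀ.
A^7 = [[3, -14], [7, 10]], giving [a_8, a_7]ᵀ = [[-65], [19]].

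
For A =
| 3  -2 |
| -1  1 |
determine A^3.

A^2 = [[11, -8], [-4, 3]]
A^3 = [[41, -30], [-15, 11]]

[[41, -30], [-15, 11]]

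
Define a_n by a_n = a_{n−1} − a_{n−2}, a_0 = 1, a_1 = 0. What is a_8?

−1

With companion matrix M = [[1, −1], [1, 0]], [a_n, a_{n−1}]ᵀ = M·[a_{n−1}, a_{n−2}]ᵀ, so [a_8, a_7]ᵀ = M^7·[a_1, a_0]ᵀ.
M^7 = [[1, −1], [1, 0]], giving [a_8, a_7]ᵀ = [[−1], [0]].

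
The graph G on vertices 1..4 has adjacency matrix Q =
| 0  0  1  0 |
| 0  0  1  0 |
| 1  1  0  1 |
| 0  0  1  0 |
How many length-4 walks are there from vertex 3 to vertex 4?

The number of length-4 walks from vertex 3 to vertex 4 is entry (3,4) of Q⁴, where Q is the adjacency matrix.
Q² = [[1, 1, 0, 1], [1, 1, 0, 1], [0, 0, 3, 0], [1, 1, 0, 1]]
Q³ = [[0, 0, 3, 0], [0, 0, 3, 0], [3, 3, 0, 3], [0, 0, 3, 0]]
Q⁴ = [[3, 3, 0, 3], [3, 3, 0, 3], [0, 0, 9, 0], [3, 3, 0, 3]]

0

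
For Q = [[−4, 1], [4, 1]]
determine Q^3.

[[−92, 17], [68, −7]]

Q^2 = [[20, −3], [−12, 5]]
Q^3 = [[−92, 17], [68, −7]]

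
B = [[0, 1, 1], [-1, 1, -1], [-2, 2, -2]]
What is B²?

[[-3, 3, -3], [1, -2, 0], [2, -4, 0]]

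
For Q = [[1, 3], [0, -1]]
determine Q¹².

Q² = I (check: tr Q = 0 and det Q = -1), so Q¹² = I since 12 is even.

[[1, 0], [0, 1]]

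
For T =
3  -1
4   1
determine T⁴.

T² = [[5, -4], [16, -3]]
T³ = [[-1, -9], [36, -19]]
T⁴ = [[-39, -8], [32, -55]]

[[-39, -8], [32, -55]]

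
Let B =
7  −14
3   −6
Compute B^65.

[[7, −14], [3, −6]]

B² = B (a projection; rank 1, trace 1), so B^65 = B.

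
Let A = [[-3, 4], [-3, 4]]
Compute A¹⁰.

[[-3, 4], [-3, 4]]

A² = A (a projection; rank 1, trace 1), so A¹⁰ = A.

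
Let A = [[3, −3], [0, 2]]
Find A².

[[9, −15], [0, 4]]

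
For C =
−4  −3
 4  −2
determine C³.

[[56, −48], [64, 88]]

C² = [[4, 18], [−24, −8]]
C³ = [[56, −48], [64, 88]]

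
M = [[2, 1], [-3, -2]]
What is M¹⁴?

M² = I (check: tr M = 0 and det M = -1), so M¹⁴ = I since 14 is even.

[[1, 0], [0, 1]]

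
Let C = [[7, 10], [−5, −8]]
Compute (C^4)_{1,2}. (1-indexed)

−130

tr C = −1 and det C = −6, so the characteristic polynomial is λ² − (−1)λ + (−6) with roots 2 and −3.
Eigenvectors give P = [[−2, −1], [1, 1]] with P⁻¹ = [[−1, −1], [1, 2]], and C = P·diag(2, −3)·P⁻¹.
Then C^4 = P·diag(16, 81)·P⁻¹ = [[−32, −81], [16, 81]] · [[−1, −1], [1, 2]] = [[−49, −130], [65, 146]].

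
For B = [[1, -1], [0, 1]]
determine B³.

[[1, -3], [0, 1]]

B = I + N where N = [[0, -1], [0, 0]] is strictly upper-triangular, so N² = 0.
(I + N)³ = I + 3·N = [[1, -3], [0, 1]].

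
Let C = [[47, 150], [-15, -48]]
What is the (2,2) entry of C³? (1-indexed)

-342

tr C = -1 and det C = -6, so the characteristic polynomial is λ² − (-1)λ + (-6) with roots -3 and 2.
Eigenvectors give P = [[-3, 10], [1, -3]] with P⁻¹ = [[3, 10], [1, 3]], and C = P·diag(-3, 2)·P⁻¹.
Then C³ = P·diag(-27, 8)·P⁻¹ = [[81, 80], [-27, -24]] · [[3, 10], [1, 3]] = [[323, 1050], [-105, -342]].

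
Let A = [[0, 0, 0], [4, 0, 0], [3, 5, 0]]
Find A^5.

A is strictly triangular, hence nilpotent: A^3 = 0, so A^5 = 0.

[[0, 0, 0], [0, 0, 0], [0, 0, 0]]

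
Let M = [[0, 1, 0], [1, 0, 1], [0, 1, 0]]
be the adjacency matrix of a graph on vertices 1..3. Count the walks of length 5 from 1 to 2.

4

The number of length-5 walks from vertex 1 to vertex 2 is entry (1,2) of M⁵, where M is the adjacency matrix.
M² = [[1, 0, 1], [0, 2, 0], [1, 0, 1]]
M³ = [[0, 2, 0], [2, 0, 2], [0, 2, 0]]
M⁴ = [[2, 0, 2], [0, 4, 0], [2, 0, 2]]
M⁵ = [[0, 4, 0], [4, 0, 4], [0, 4, 0]]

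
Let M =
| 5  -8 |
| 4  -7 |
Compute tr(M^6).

tr M = -2 and det M = -3, so the characteristic polynomial is λ² − (-2)λ + (-3) with roots 1 and -3.
Eigenvectors give P = [[-2, 1], [-1, 1]] with P⁻¹ = [[-1, 1], [-1, 2]], and M = P·diag(1, -3)·P⁻¹.
Then M^6 = P·diag(1, 729)·P⁻¹ = [[-2, 729], [-1, 729]] · [[-1, 1], [-1, 2]] = [[-727, 1456], [-728, 1457]].

730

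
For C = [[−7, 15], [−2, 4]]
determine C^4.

[[91, −225], [30, −74]]

tr C = −3 and det C = 2, so the characteristic polynomial is λ² − (−3)λ + (2) with roots −2 and −1.
Eigenvectors give P = [[3, 5], [1, 2]] with P⁻¹ = [[2, −5], [−1, 3]], and C = P·diag(−2, −1)·P⁻¹.
Then C^4 = P·diag(16, 1)·P⁻¹ = [[48, 5], [16, 2]] · [[2, −5], [−1, 3]] = [[91, −225], [30, −74]].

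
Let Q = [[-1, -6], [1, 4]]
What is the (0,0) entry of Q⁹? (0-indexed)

tr Q = 3 and det Q = 2, so the characteristic polynomial is λ² − (3)λ + (2) with roots 2 and 1.
Eigenvectors give P = [[-2, 3], [1, -1]] with P⁻¹ = [[1, 3], [1, 2]], and Q = P·diag(2, 1)·P⁻¹.
Then Q⁹ = P·diag(512, 1)·P⁻¹ = [[-1024, 3], [512, -1]] · [[1, 3], [1, 2]] = [[-1021, -3066], [511, 1534]].

-1021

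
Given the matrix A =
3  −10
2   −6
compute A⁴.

[[−59, 150], [−30, 76]]

tr A = −3 and det A = 2, so the characteristic polynomial is λ² − (−3)λ + (2) with roots −1 and −2.
Eigenvectors give P = [[5, 2], [2, 1]] with P⁻¹ = [[1, −2], [−2, 5]], and A = P·diag(−1, −2)·P⁻¹.
Then A⁴ = P·diag(1, 16)·P⁻¹ = [[5, 32], [2, 16]] · [[1, −2], [−2, 5]] = [[−59, 150], [−30, 76]].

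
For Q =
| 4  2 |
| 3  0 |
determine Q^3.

[[112, 44], [66, 24]]

Q^2 = [[22, 8], [12, 6]]
Q^3 = [[112, 44], [66, 24]]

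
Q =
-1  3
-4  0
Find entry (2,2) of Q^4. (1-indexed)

132

Q^2 = [[-11, -3], [4, -12]]
Q^3 = [[23, -33], [44, 12]]
Q^4 = [[109, 69], [-92, 132]]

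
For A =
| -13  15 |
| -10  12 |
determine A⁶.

tr A = -1 and det A = -6, so the characteristic polynomial is λ² − (-1)λ + (-6) with roots -3 and 2.
Eigenvectors give P = [[3, 1], [2, 1]] with P⁻¹ = [[1, -1], [-2, 3]], and A = P·diag(-3, 2)·P⁻¹.
Then A⁶ = P·diag(729, 64)·P⁻¹ = [[2187, 64], [1458, 64]] · [[1, -1], [-2, 3]] = [[2059, -1995], [1330, -1266]].

[[2059, -1995], [1330, -1266]]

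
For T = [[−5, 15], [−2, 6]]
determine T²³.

[[−5, 15], [−2, 6]]

T² = T (a projection; rank 1, trace 1), so T²³ = T.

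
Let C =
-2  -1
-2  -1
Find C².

[[6, 3], [6, 3]]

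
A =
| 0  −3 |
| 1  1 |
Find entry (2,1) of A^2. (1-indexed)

1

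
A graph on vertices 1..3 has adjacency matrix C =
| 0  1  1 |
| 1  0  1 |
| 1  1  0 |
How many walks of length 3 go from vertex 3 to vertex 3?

The number of length-3 walks from vertex 3 to vertex 3 is entry (3,3) of C³, where C is the adjacency matrix.
C² = [[2, 1, 1], [1, 2, 1], [1, 1, 2]]
C³ = [[2, 3, 3], [3, 2, 3], [3, 3, 2]]

2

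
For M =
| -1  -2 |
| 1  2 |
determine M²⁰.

M² = M (a projection; rank 1, trace 1), so M²⁰ = M.

[[-1, -2], [1, 2]]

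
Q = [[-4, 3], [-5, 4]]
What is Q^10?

[[1, 0], [0, 1]]

Q² = I (check: tr Q = 0 and det Q = -1), so Q^10 = I since 10 is even.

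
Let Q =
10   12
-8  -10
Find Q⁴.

tr Q = 0 and det Q = -4, so the characteristic polynomial is λ² − (0)λ + (-4) with roots 2 and -2.
Eigenvectors give P = [[3, -1], [-2, 1]] with P⁻¹ = [[1, 1], [2, 3]], and Q = P·diag(2, -2)·P⁻¹.
Then Q⁴ = P·diag(16, 16)·P⁻¹ = [[48, -16], [-32, 16]] · [[1, 1], [2, 3]] = [[16, 0], [0, 16]].

[[16, 0], [0, 16]]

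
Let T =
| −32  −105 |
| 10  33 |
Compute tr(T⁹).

tr T = 1 and det T = −6, so the characteristic polynomial is λ² − (1)λ + (−6) with roots −2 and 3.
Eigenvectors give P = [[7, −3], [−2, 1]] with P⁻¹ = [[1, 3], [2, 7]], and T = P·diag(−2, 3)·P⁻¹.
Then T⁹ = P·diag(−512, 19683)·P⁻¹ = [[−3584, −59049], [1024, 19683]] · [[1, 3], [2, 7]] = [[−121682, −424095], [40390, 140853]].

19171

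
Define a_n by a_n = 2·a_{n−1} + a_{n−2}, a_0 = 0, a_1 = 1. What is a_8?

408

With companion matrix A = [[2, 1], [1, 0]], [a_n, a_{n−1}]ᵀ = A·[a_{n−1}, a_{n−2}]ᵀ, so [a_8, a_7]ᵀ = A⁷·[a_1, a_0]ᵀ.
A⁷ = [[408, 169], [169, 70]], giving [a_8, a_7]ᵀ = [[408], [169]].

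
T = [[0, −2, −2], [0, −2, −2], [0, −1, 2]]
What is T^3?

T^2 = [[0, 6, 0], [0, 6, 0], [0, 0, 6]]
T^3 = [[0, −12, −12], [0, −12, −12], [0, −6, 12]]

[[0, −12, −12], [0, −12, −12], [0, −6, 12]]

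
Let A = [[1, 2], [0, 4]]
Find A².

[[1, 10], [0, 16]]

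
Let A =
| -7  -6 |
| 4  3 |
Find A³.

[[-79, -78], [52, 51]]

tr A = -4 and det A = 3, so the characteristic polynomial is λ² − (-4)λ + (3) with roots -1 and -3.
Eigenvectors give P = [[-1, 3], [1, -2]] with P⁻¹ = [[2, 3], [1, 1]], and A = P·diag(-1, -3)·P⁻¹.
Then A³ = P·diag(-1, -27)·P⁻¹ = [[1, -81], [-1, 54]] · [[2, 3], [1, 1]] = [[-79, -78], [52, 51]].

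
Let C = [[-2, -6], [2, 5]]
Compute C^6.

tr C = 3 and det C = 2, so the characteristic polynomial is λ² − (3)λ + (2) with roots 2 and 1.
Eigenvectors give P = [[3, -2], [-2, 1]] with P⁻¹ = [[-1, -2], [-2, -3]], and C = P·diag(2, 1)·P⁻¹.
Then C^6 = P·diag(64, 1)·P⁻¹ = [[192, -2], [-128, 1]] · [[-1, -2], [-2, -3]] = [[-188, -378], [126, 253]].

[[-188, -378], [126, 253]]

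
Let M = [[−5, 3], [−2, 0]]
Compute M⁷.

[[−6305, 6177], [−4118, 3990]]

tr M = −5 and det M = 6, so the characteristic polynomial is λ² − (−5)λ + (6) with roots −2 and −3.
Eigenvectors give P = [[1, 3], [1, 2]] with P⁻¹ = [[−2, 3], [1, −1]], and M = P·diag(−2, −3)·P⁻¹.
Then M⁷ = P·diag(−128, −2187)·P⁻¹ = [[−128, −6561], [−128, −4374]] · [[−2, 3], [1, −1]] = [[−6305, 6177], [−4118, 3990]].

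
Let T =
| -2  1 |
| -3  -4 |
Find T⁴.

[[-107, -84], [252, 61]]

T² = [[1, -6], [18, 13]]
T³ = [[16, 25], [-75, -34]]
T⁴ = [[-107, -84], [252, 61]]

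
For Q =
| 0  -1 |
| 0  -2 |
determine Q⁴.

Q² = [[0, 2], [0, 4]]
Q³ = [[0, -4], [0, -8]]
Q⁴ = [[0, 8], [0, 16]]

[[0, 8], [0, 16]]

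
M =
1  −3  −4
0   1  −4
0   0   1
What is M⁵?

M = I + N where N = [[0, −3, −4], [0, 0, −4], [0, 0, 0]] is strictly upper-triangular, so N³ = 0.
(I + N)⁵ = I + 5·N + 10·N² = [[1, −15, 100], [0, 1, −20], [0, 0, 1]].

[[1, −15, 100], [0, 1, −20], [0, 0, 1]]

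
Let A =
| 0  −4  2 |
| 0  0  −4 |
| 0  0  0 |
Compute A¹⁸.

[[0, 0, 0], [0, 0, 0], [0, 0, 0]]

A is strictly triangular, hence nilpotent: A³ = 0, so A¹⁸ = 0.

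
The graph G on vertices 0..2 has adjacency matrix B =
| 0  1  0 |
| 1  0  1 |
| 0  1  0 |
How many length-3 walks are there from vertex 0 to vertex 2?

0

The number of length-3 walks from vertex 0 to vertex 2 is entry (0,2) of B^3, where B is the adjacency matrix.
B^2 = [[1, 0, 1], [0, 2, 0], [1, 0, 1]]
B^3 = [[0, 2, 0], [2, 0, 2], [0, 2, 0]]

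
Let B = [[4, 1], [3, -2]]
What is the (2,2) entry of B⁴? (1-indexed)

B² = [[19, 2], [6, 7]]
B³ = [[82, 15], [45, -8]]
B⁴ = [[373, 52], [156, 61]]

61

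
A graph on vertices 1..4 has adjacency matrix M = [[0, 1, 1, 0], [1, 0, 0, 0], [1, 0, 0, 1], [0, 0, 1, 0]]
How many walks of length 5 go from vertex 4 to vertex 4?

The number of length-5 walks from vertex 4 to vertex 4 is entry (4,4) of M^5, where M is the adjacency matrix.
M^2 = [[2, 0, 0, 1], [0, 1, 1, 0], [0, 1, 2, 0], [1, 0, 0, 1]]
M^3 = [[0, 2, 3, 0], [2, 0, 0, 1], [3, 0, 0, 2], [0, 1, 2, 0]]
M^4 = [[5, 0, 0, 3], [0, 2, 3, 0], [0, 3, 5, 0], [3, 0, 0, 2]]
M^5 = [[0, 5, 8, 0], [5, 0, 0, 3], [8, 0, 0, 5], [0, 3, 5, 0]]

0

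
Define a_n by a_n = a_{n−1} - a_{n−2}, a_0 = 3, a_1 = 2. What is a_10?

-2

With companion matrix Q = [[1, -1], [1, 0]], [a_n, a_{n−1}]ᵀ = Q·[a_{n−1}, a_{n−2}]ᵀ, so [a_10, a_9]ᵀ = Q⁹·[a_1, a_0]ᵀ.
Q⁹ = [[-1, 0], [0, -1]], giving [a_10, a_9]ᵀ = [[-2], [-3]].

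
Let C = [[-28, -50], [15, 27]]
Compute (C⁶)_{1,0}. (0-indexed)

-1995

tr C = -1 and det C = -6, so the characteristic polynomial is λ² − (-1)λ + (-6) with roots 2 and -3.
Eigenvectors give P = [[-5, -2], [3, 1]] with P⁻¹ = [[1, 2], [-3, -5]], and C = P·diag(2, -3)·P⁻¹.
Then C⁶ = P·diag(64, 729)·P⁻¹ = [[-320, -1458], [192, 729]] · [[1, 2], [-3, -5]] = [[4054, 6650], [-1995, -3261]].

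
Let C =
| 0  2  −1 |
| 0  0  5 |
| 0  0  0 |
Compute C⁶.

[[0, 0, 0], [0, 0, 0], [0, 0, 0]]

C is strictly triangular, hence nilpotent: C³ = 0, so C⁶ = 0.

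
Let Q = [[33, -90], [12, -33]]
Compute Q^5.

tr Q = 0 and det Q = -9, so the characteristic polynomial is λ² − (0)λ + (-9) with roots 3 and -3.
Eigenvectors give P = [[3, -5], [1, -2]] with P⁻¹ = [[2, -5], [1, -3]], and Q = P·diag(3, -3)·P⁻¹.
Then Q^5 = P·diag(243, -243)·P⁻¹ = [[729, 1215], [243, 486]] · [[2, -5], [1, -3]] = [[2673, -7290], [972, -2673]].

[[2673, -7290], [972, -2673]]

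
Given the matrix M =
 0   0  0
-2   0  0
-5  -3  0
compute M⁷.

M is strictly triangular, hence nilpotent: M³ = 0, so M⁷ = 0.

[[0, 0, 0], [0, 0, 0], [0, 0, 0]]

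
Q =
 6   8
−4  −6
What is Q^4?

tr Q = 0 and det Q = −4, so the characteristic polynomial is λ² − (0)λ + (−4) with roots −2 and 2.
Eigenvectors give P = [[−1, 2], [1, −1]] with P⁻¹ = [[1, 2], [1, 1]], and Q = P·diag(−2, 2)·P⁻¹.
Then Q^4 = P·diag(16, 16)·P⁻¹ = [[−16, 32], [16, −16]] · [[1, 2], [1, 1]] = [[16, 0], [0, 16]].

[[16, 0], [0, 16]]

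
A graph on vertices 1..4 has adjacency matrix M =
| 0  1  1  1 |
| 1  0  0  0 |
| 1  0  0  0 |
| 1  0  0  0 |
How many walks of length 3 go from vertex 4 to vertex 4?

The number of length-3 walks from vertex 4 to vertex 4 is entry (4,4) of M³, where M is the adjacency matrix.
M² = [[3, 0, 0, 0], [0, 1, 1, 1], [0, 1, 1, 1], [0, 1, 1, 1]]
M³ = [[0, 3, 3, 3], [3, 0, 0, 0], [3, 0, 0, 0], [3, 0, 0, 0]]

0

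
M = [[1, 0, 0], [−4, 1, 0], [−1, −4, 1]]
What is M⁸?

[[1, 0, 0], [−32, 1, 0], [440, −32, 1]]

M = I + N where N = [[0, 0, 0], [−4, 0, 0], [−1, −4, 0]] is strictly lower-triangular, so N³ = 0.
(I + N)⁸ = I + 8·N + 28·N² = [[1, 0, 0], [−32, 1, 0], [440, −32, 1]].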